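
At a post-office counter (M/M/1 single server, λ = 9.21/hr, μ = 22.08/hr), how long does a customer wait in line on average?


ρ = 9.21/22.08 = 0.4171
Wq = ρ/(μ−λ) = 0.4171/(22.08 − 9.21) = 0.4171/12.87 = 0.03241 hr

Final: 0.03241 hr


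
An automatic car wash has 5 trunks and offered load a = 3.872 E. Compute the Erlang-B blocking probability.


B(c,a) = (a^c/c!) / Σ_{k=0}^{c} a^k/k!
a^5/5! = 7.252630
Σ terms (k=0..5): 1.00000 + 3.87200 + 7.49619 + 9.67509 + 9.36548 + 7.25263 = 38.661389
B = 7.252630/38.661389 = 0.187594

Final: 0.187594


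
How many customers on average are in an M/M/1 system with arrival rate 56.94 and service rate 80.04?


ρ = λ/μ = 56.94/80.04 = 0.7114
L = ρ/(1−ρ) = 0.7114/(1 − 0.7114) = 0.7114/0.2886 = 2.4649

Final: 2.4649


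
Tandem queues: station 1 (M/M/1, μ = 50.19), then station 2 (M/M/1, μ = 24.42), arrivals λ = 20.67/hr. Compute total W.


Each node sees arrival rate λ = 20.67/hr (tandem ⇒ throughput preserved).
W₁ = 1/(μ₁−λ) = 1/(50.19−20.67) = 0.03388 hr
W₂ = 1/(μ₂−λ) = 1/(24.42−20.67) = 0.26667 hr
W_total = W₁ + W₂ = 0.03388 + 0.26667 = 0.30054 hr

Final: 0.30054 hr


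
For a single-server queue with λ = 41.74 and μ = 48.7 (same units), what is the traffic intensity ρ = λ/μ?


ρ = λ/μ = 41.74/48.7 = 0.8571

Final: 0.8571


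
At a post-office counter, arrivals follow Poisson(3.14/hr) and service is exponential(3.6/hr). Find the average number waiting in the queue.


ρ = 3.14/3.6 = 0.8722
Lq = ρ²/(1−ρ) = 0.7608/0.1278 = 5.9539

Final: 5.9539


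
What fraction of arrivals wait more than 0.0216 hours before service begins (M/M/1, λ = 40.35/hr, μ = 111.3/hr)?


ρ = 40.35/111.3 = 0.3625
P(Wq > t) = ρ·e^{−(μ−λ)t} = 0.3625·e^{−1.5325}
= 0.3625·0.215991 = 0.078304

Final: 0.078304


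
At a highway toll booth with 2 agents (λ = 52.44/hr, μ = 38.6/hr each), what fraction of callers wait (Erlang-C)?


a = λ/μ = 1.3585; ρ = a/2 = 0.6793
P₀ = 0.190990 (from M/M/c formula)
C(c,a) = [a^c/(c!(1−ρ))]·P₀ = [1.84566/(2·0.3207)]·0.190990
= 2.87732·0.190990 = 0.549540

Final: 0.549540


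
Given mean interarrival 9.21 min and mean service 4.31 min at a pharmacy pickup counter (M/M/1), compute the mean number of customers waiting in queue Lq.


λ = 60/9.21 = 6.5147 /hr
μ = 60/4.31 = 13.9211 /hr
ρ = λ/μ = 6.5147/13.9211 = 0.4680
Lq = ρ²/(1−ρ) = 0.2190/0.5320 = 0.4116

Final: 0.4116


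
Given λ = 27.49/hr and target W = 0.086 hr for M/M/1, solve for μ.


W = 1/(μ−λ) ⇒ μ − λ = 1/W = 1/0.086 = 11.6279
μ = λ + 1/W = 27.49 + 11.6279 = 39.1179 per hr

Final: 39.1179 /hr


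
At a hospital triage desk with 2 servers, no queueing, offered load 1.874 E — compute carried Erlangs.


B(2,1.874) = 0.379257 (Erlang-B)
Carried load = a(1 − B) = 1.874·(1 − 0.379257) = 1.874·0.620743 = 1.1633 E

Final: 1.1633 Erlangs


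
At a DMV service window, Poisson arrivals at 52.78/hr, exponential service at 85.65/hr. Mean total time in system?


W = 1/(μ−λ) = 1/(85.65 − 52.78) = 1/32.87 = 0.03042 hr

Final: 0.03042 hr


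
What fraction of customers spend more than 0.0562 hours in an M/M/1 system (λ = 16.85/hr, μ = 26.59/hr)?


W ~ Exponential(μ−λ) for M/M/1.
μ − λ = 26.59 − 16.85 = 9.7400
P(W > t) = e^{−(μ−λ)t} = e^{−0.5474} = 0.578459

Final: 0.578459


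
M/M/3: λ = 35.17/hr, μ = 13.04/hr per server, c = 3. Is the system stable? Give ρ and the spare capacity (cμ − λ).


Total capacity cμ = 3·13.04 = 39.12/hr
ρ = λ/(cμ) = 35.17/39.12 = 0.8990
Stable ⇔ ρ < 1: YES
Spare capacity = cμ − λ = 39.12 − 35.17 = 3.95/hr

Final: ρ = 0.8990; stable; margin = 3.95/hr


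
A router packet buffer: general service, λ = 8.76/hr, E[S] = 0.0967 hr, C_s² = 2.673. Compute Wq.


ρ = λ·E[S] = 8.76·0.0967 = 0.8471
E[S²] = E[S]²(1+C_s²) = 0.0967²·(1+2.673) = 0.034346
Wq = λ·E[S²]/(2(1−ρ)) = 8.76·0.034346/(2·0.1529) = 0.98382 hr

Final: 0.98382 hr


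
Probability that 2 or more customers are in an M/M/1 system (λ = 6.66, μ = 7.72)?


ρ = 6.66/7.72 = 0.8627
P(N ≥ n) = ρ^n = 0.8627^2 = 0.744241

Final: 0.744241


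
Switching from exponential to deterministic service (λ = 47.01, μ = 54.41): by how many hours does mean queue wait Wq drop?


ρ = 47.01/54.41 = 0.8640
Wq(M/M/1) = ρ/(μ−λ) = 0.8640/7.40 = 0.11676 hr
Wq(M/D/1) = ρ/(2(μ−λ)) = 0.05838 hr
Savings = 0.11676 − 0.05838 = 0.05838 hr

Final: 0.05838 hr


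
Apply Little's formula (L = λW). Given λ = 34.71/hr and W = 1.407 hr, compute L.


L = λW = 34.71·1.407 = 48.8370

Final: 48.8370


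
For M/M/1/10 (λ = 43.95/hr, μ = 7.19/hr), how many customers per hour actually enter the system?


ρ = 6.1127; P_K = (1−ρ)ρ^10/(1−ρ^11) = 0.836405
λ_eff = λ(1 − P_K) = 43.95·(1 − 0.836405) = 43.95·0.163595 = 7.1900 /hr

Final: 7.1900 /hr


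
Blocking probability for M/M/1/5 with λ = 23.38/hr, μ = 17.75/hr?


ρ = λ/μ = 23.38/17.75 = 1.3172
P_K = (1−ρ)ρ^K/(1−ρ^(K+1)) = (-0.3172·3.964886)/(1 − 5.222481)
= -1.257595/-4.222481 = 0.297833

Final: 0.297833


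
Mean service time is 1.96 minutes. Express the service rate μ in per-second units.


μ = 1/(service time) in consistent units.
1 second = 0.0166667 min, so μ = 0.0166667/1.96 = 0.008503 per second

Final: 0.008503 /sec


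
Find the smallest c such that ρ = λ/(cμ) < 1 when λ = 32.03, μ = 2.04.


Stability requires cμ > λ ⇔ c > λ/μ.
λ/μ = 32.03/2.04 = 15.7010
Minimum integer c = ⌊15.7010⌋ + 1 = 16
Check: 16·2.04 = 32.64 > 32.03, while 15·2.04 = 30.60 ≤ 32.03

Final: 16 servers


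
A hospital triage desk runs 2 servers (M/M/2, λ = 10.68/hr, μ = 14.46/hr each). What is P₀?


a = λ/μ = 10.68/14.46 = 0.7386; ρ = a/c = 0.3693
Σ_{k=0}^{1} a^k/k! (terms k=0..1) = 1.00000 + 0.73859 = 1.73859
Tail: a^2/(2!(1−ρ)) = 0.54551/(2·0.6307) = 0.43246
P₀ = 1/(1.73859 + 0.43246) = 1/2.17105 = 0.460606

Final: 0.460606


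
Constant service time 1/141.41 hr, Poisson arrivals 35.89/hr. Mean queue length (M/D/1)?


ρ = 35.89/141.41 = 0.2538
M/D/1: Lq = ρ²/(2(1−ρ)) = 0.06441/(2·0.7462) = 0.04316

Final: 0.04316


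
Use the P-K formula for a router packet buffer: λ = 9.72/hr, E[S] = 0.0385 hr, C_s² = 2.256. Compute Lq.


ρ = λ·E[S] = 9.72·0.0385 = 0.3742
Lq = ρ²(1+C_s²)/(2(1−ρ)) = 0.1400·(1+2.256)/(2·0.6258)
= 0.1400·3.2560/1.2516 = 0.36432

Final: 0.36432


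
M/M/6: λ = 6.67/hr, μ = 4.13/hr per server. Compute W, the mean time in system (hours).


a = 1.6150; ρ = 0.2692; P₀ = 0.198809
Lq = P₀·a^c·ρ/(c!(1−ρ)²) = 0.002469
Wq = Lq/λ = 0.002469/6.67 = 0.0003702 hr
W = Wq + 1/μ = 0.0003702 + 0.24213 = 0.24250 hr

Final: 0.24250 hr


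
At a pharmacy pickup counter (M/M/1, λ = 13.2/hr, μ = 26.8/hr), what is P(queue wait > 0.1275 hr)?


ρ = 13.2/26.8 = 0.4925
P(Wq > t) = ρ·e^{−(μ−λ)t} = 0.4925·e^{−1.7340}
= 0.4925·0.176577 = 0.086971

Final: 0.086971


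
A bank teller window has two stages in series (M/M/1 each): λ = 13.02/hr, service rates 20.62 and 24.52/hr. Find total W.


Each node sees arrival rate λ = 13.02/hr (tandem ⇒ throughput preserved).
W₁ = 1/(μ₁−λ) = 1/(20.62−13.02) = 0.13158 hr
W₂ = 1/(μ₂−λ) = 1/(24.52−13.02) = 0.08696 hr
W_total = W₁ + W₂ = 0.13158 + 0.08696 = 0.21854 hr

Final: 0.21854 hr


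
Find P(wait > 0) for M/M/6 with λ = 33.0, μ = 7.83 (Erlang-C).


a = λ/μ = 4.2146; ρ = a/6 = 0.7024
P₀ = 0.012994 (from M/M/c formula)
C(c,a) = [a^c/(c!(1−ρ))]·P₀ = [5604.19279/(720·0.2976)]·0.012994
= 26.15691·0.012994 = 0.339891

Final: 0.339891


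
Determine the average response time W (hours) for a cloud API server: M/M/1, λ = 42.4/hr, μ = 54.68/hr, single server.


W = 1/(μ−λ) = 1/(54.68 − 42.4) = 1/12.28 = 0.08143 hr

Final: 0.08143 hr


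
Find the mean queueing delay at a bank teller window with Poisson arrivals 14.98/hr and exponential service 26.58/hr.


ρ = 14.98/26.58 = 0.5636
Wq = ρ/(μ−λ) = 0.5636/(26.58 − 14.98) = 0.5636/11.60 = 0.04858 hr

Final: 0.04858 hr


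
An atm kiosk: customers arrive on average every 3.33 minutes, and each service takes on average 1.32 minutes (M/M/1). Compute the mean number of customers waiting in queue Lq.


λ = 60/3.33 = 18.0180 /hr
μ = 60/1.32 = 45.4545 /hr
ρ = λ/μ = 18.0180/45.4545 = 0.3964
Lq = ρ²/(1−ρ) = 0.1571/0.6036 = 0.2603

Final: 0.2603


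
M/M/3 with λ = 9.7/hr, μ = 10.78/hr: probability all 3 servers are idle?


a = λ/μ = 9.7/10.78 = 0.8998; ρ = a/c = 0.2999
Σ_{k=0}^{2} a^k/k! (terms k=0..2) = 1.00000 + 0.89981 + 0.40483 = 2.30465
Tail: a^3/(3!(1−ρ)) = 0.72855/(6·0.7001) = 0.17345
P₀ = 1/(2.30465 + 0.17345) = 1/2.47810 = 0.403536

Final: 0.403536


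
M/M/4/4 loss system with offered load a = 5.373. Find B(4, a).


B(c,a) = (a^c/c!) / Σ_{k=0}^{c} a^k/k!
a^4/4! = 34.726109
Σ terms (k=0..4): 1.00000 + 5.37300 + 14.43456 + 25.85231 + 34.72611 = 81.385978
B = 34.726109/81.385978 = 0.426684

Final: 0.426684


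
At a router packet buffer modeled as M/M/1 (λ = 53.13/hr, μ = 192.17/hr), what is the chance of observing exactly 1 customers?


ρ = 53.13/192.17 = 0.2765
P_n = (1−ρ)·ρ^n = (1 − 0.2765)·0.2765^1 = 0.7235·0.276474 = 0.200036

Final: 0.200036


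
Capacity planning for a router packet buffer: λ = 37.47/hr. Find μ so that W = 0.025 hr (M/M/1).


W = 1/(μ−λ) ⇒ μ − λ = 1/W = 1/0.025 = 40.0000
μ = λ + 1/W = 37.47 + 40.0000 = 77.4700 per hr

Final: 77.4700 /hr


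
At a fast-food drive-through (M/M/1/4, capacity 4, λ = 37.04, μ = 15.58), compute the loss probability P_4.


ρ = λ/μ = 37.04/15.58 = 2.3774
P_K = (1−ρ)ρ^K/(1−ρ^(K+1)) = (-1.3774·31.945824)/(1 − 75.948224)
= -44.002400/-74.948224 = 0.587104

Final: 0.587104


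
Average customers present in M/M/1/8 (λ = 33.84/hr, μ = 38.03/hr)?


ρ = 33.84/38.03 = 0.8898
L = ρ[1 − (K+1)ρ^K + Kρ^(K+1)] / [(1−ρ)(1−ρ^(K+1))]
Numerator: 0.8898·(1 − 9·0.393036 + 8·0.349733) = 0.231833
Denominator: (0.1102)·(0.650267) = 0.071644
L = 0.231833/0.071644 = 3.2359

Final: 3.2359


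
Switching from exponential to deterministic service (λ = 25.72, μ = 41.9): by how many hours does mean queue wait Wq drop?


ρ = 25.72/41.9 = 0.6138
Wq(M/M/1) = ρ/(μ−λ) = 0.6138/16.18 = 0.03794 hr
Wq(M/D/1) = ρ/(2(μ−λ)) = 0.01897 hr
Savings = 0.03794 − 0.01897 = 0.01897 hr

Final: 0.01897 hr


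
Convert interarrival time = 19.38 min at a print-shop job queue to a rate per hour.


λ = 1/(interarrival time) in consistent units.
1 hour = 60 min, so λ = 60/19.38 = 3.0960 per hour

Final: 3.0960 /hr


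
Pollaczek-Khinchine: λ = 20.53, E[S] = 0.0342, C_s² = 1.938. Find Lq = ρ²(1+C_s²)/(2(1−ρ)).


ρ = λ·E[S] = 20.53·0.0342 = 0.7021
Lq = ρ²(1+C_s²)/(2(1−ρ)) = 0.4930·(1+1.938)/(2·0.2979)
= 0.4930·2.9380/0.5957 = 2.43119

Final: 2.43119


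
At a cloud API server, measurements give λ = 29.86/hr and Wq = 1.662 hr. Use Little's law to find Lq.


Lq = λWq = 29.86·1.662 = 49.6273

Final: 49.6273


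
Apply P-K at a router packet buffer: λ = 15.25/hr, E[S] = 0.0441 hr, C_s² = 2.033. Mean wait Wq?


ρ = λ·E[S] = 15.25·0.0441 = 0.6725
E[S²] = E[S]²(1+C_s²) = 0.0441²·(1+2.033) = 0.005899
Wq = λ·E[S²]/(2(1−ρ)) = 15.25·0.005899/(2·0.3275) = 0.13734 hr

Final: 0.13734 hr


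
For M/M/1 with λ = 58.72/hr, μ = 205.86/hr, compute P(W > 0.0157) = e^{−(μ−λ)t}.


W ~ Exponential(μ−λ) for M/M/1.
μ − λ = 205.86 − 58.72 = 147.1400
P(W > t) = e^{−(μ−λ)t} = e^{−2.3101} = 0.099252

Final: 0.099252


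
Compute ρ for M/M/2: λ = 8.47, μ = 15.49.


ρ = λ/(cμ) = 8.47/(2·15.49) = 8.47/30.98 = 0.2734

Final: 0.2734


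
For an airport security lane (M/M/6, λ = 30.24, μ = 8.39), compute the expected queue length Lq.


a = λ/μ = 3.6043; ρ = a/6 = 0.6007
P₀ = 0.025886
Lq = P₀·a^c·ρ / (c!·(1−ρ)²) = 0.025886·2192.39577·0.6007/(720·0.15943)
= 0.29700

Final: 0.29700


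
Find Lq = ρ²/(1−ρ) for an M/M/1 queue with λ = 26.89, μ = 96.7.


ρ = 26.89/96.7 = 0.2781
Lq = ρ²/(1−ρ) = 0.07733/0.7219 = 0.1071

Final: 0.1071


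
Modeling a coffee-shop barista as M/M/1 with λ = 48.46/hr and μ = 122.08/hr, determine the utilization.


ρ = λ/μ = 48.46/122.08 = 0.3970

Final: 0.3970


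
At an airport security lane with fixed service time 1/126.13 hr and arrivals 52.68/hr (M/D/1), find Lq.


ρ = 52.68/126.13 = 0.4177
M/D/1: Lq = ρ²/(2(1−ρ)) = 0.1744/(2·0.5823) = 0.14978

Final: 0.14978


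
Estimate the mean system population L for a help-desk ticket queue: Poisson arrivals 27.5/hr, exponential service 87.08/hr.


ρ = λ/μ = 27.5/87.08 = 0.3158
L = ρ/(1−ρ) = 0.3158/(1 − 0.3158) = 0.3158/0.6842 = 0.4616

Final: 0.4616


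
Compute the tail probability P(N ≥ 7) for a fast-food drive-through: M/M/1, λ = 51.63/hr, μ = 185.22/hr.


ρ = 51.63/185.22 = 0.2787
P(N ≥ n) = ρ^n = 0.2787^7 = 0.0001308

Final: 0.0001308


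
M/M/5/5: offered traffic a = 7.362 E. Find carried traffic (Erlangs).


B(5,7.362) = 0.445445 (Erlang-B)
Carried load = a(1 − B) = 7.362·(1 − 0.445445) = 7.362·0.554555 = 4.0826 E

Final: 4.0826 Erlangs


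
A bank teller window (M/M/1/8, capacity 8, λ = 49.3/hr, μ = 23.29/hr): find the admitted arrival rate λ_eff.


ρ = 2.1168; P_K = (1−ρ)ρ^8/(1−ρ^9) = 0.528205
λ_eff = λ(1 − P_K) = 49.3·(1 − 0.528205) = 49.3·0.471795 = 23.2595 /hr

Final: 23.2595 /hr


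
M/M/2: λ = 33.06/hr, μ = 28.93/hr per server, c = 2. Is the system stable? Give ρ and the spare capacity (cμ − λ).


Total capacity cμ = 2·28.93 = 57.86/hr
ρ = λ/(cμ) = 33.06/57.86 = 0.5714
Stable ⇔ ρ < 1: YES
Spare capacity = cμ − λ = 57.86 − 33.06 = 24.80/hr

Final: ρ = 0.5714; stable; margin = 24.80/hr


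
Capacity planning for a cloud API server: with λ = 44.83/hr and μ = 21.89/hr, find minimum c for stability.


Stability requires cμ > λ ⇔ c > λ/μ.
λ/μ = 44.83/21.89 = 2.0480
Minimum integer c = ⌊2.0480⌋ + 1 = 3
Check: 3·21.89 = 65.67 > 44.83, while 2·21.89 = 43.78 ≤ 44.83

Final: 3 servers


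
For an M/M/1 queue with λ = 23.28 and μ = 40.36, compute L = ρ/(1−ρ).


ρ = λ/μ = 23.28/40.36 = 0.5768
L = ρ/(1−ρ) = 0.5768/(1 − 0.5768) = 0.5768/0.4232 = 1.3630

Final: 1.3630


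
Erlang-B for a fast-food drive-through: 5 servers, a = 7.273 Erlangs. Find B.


B(c,a) = (a^c/c!) / Σ_{k=0}^{c} a^k/k!
a^5/5! = 169.584710
Σ terms (k=0..5): 1.00000 + 7.27300 + 26.44826 + 64.11941 + 116.58512 + 169.58471 = 385.010499
B = 169.584710/385.010499 = 0.440468

Final: 0.440468


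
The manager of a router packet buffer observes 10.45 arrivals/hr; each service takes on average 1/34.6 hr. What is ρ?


ρ = λ/μ = 10.45/34.6 = 0.3020

Final: 0.3020


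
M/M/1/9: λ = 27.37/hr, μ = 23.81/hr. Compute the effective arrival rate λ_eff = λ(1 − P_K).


ρ = 1.1495; P_K = (1−ρ)ρ^9/(1−ρ^10) = 0.173016
λ_eff = λ(1 − P_K) = 27.37·(1 − 0.173016) = 27.37·0.826984 = 22.6345 /hr

Final: 22.6345 /hr


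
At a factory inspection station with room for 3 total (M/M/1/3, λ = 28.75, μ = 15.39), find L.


ρ = 28.75/15.39 = 1.8681
L = ρ[1 − (K+1)ρ^K + Kρ^(K+1)] / [(1−ρ)(1−ρ^(K+1))]
Numerator: 1.8681·(1 − 4·6.519251 + 3·12.178587) = 21.406064
Denominator: (-0.8681)·(-11.178587) = 9.704089
L = 21.406064/9.704089 = 2.2059

Final: 2.2059


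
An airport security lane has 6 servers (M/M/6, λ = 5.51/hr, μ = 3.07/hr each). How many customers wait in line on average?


a = λ/μ = 1.7948; ρ = a/6 = 0.2991
P₀ = 0.166036
Lq = P₀·a^c·ρ / (c!·(1−ρ)²) = 0.166036·33.42561·0.2991/(720·0.49122)
= 0.004694

Final: 0.004694


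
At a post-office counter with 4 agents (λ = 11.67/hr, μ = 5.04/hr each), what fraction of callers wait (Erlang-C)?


a = λ/μ = 2.3155; ρ = a/4 = 0.5789
P₀ = 0.091665 (from M/M/c formula)
C(c,a) = [a^c/(c!(1−ρ))]·P₀ = [28.74493/(24·0.4211)]·0.091665
= 2.84402·0.091665 = 0.260698

Final: 0.260698


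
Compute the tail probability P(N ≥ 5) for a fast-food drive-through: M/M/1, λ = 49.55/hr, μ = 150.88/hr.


ρ = 49.55/150.88 = 0.3284
P(N ≥ n) = ρ^n = 0.3284^5 = 0.003820

Final: 0.003820


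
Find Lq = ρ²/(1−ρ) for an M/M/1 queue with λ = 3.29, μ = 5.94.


ρ = 3.29/5.94 = 0.5539
Lq = ρ²/(1−ρ) = 0.3068/0.4461 = 0.6876

Final: 0.6876


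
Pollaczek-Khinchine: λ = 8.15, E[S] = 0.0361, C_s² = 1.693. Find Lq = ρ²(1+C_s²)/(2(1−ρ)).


ρ = λ·E[S] = 8.15·0.0361 = 0.2942
Lq = ρ²(1+C_s²)/(2(1−ρ)) = 0.08656·(1+1.693)/(2·0.7058)
= 0.08656·2.6930/1.4116 = 0.16514

Final: 0.16514


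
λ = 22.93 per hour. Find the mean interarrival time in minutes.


Mean interarrival time = 1/λ = 1/22.93 hour = 0.04361 hour
In minutes: 0.04361 × 60 = 2.6167 min

Final: 2.6167 min


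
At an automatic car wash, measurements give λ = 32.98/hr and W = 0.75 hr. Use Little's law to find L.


L = λW = 32.98·0.75 = 24.7350

Final: 24.7350


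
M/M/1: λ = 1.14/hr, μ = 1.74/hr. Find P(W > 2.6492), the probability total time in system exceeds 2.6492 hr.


W ~ Exponential(μ−λ) for M/M/1.
μ − λ = 1.74 − 1.14 = 0.6000
P(W > t) = e^{−(μ−λ)t} = e^{−1.5895} = 0.204024

Final: 0.204024


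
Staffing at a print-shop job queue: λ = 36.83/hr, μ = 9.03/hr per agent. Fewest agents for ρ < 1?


Stability requires cμ > λ ⇔ c > λ/μ.
λ/μ = 36.83/9.03 = 4.0786
Minimum integer c = ⌊4.0786⌋ + 1 = 5
Check: 5·9.03 = 45.15 > 36.83, while 4·9.03 = 36.12 ≤ 36.83

Final: 5 servers


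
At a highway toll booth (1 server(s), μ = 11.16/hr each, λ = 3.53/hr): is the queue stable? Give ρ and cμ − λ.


Total capacity cμ = 1·11.16 = 11.16/hr
ρ = λ/(cμ) = 3.53/11.16 = 0.3163
Stable ⇔ ρ < 1: YES
Spare capacity = cμ − λ = 11.16 − 3.53 = 7.63/hr

Final: ρ = 0.3163; stable; margin = 7.63/hr


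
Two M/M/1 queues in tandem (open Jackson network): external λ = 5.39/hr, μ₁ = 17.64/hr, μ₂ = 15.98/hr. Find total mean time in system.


Each node sees arrival rate λ = 5.39/hr (tandem ⇒ throughput preserved).
W₁ = 1/(μ₁−λ) = 1/(17.64−5.39) = 0.08163 hr
W₂ = 1/(μ₂−λ) = 1/(15.98−5.39) = 0.09443 hr
W_total = W₁ + W₂ = 0.08163 + 0.09443 = 0.17606 hr

Final: 0.17606 hr


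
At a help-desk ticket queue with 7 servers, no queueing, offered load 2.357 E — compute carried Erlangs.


B(7,2.357) = 0.007617 (Erlang-B)
Carried load = a(1 − B) = 2.357·(1 − 0.007617) = 2.357·0.992383 = 2.3390 E

Final: 2.3390 Erlangs


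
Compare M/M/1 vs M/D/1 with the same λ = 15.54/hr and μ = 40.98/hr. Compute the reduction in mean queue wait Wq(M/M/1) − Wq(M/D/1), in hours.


ρ = 15.54/40.98 = 0.3792
Wq(M/M/1) = ρ/(μ−λ) = 0.3792/25.44 = 0.01491 hr
Wq(M/D/1) = ρ/(2(μ−λ)) = 0.007453 hr
Savings = 0.01491 − 0.007453 = 0.007453 hr

Final: 0.007453 hr


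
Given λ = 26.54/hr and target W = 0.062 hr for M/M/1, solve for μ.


W = 1/(μ−λ) ⇒ μ − λ = 1/W = 1/0.062 = 16.1290
μ = λ + 1/W = 26.54 + 16.1290 = 42.6690 per hr

Final: 42.6690 /hr


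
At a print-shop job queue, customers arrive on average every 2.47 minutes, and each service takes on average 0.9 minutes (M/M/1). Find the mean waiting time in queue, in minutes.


λ = 60/2.47 = 24.2915 /hr
μ = 60/0.9 = 66.6667 /hr
ρ = λ/μ = 24.2915/66.6667 = 0.3644
Wq = ρ/(μ−λ) = 0.3644/(66.6667−24.2915) = 0.008599 hr
In minutes: 0.008599·60 = 0.5159 min

Final: 0.5159 min


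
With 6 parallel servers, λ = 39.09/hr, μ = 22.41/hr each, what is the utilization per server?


ρ = λ/(cμ) = 39.09/(6·22.41) = 39.09/134.46 = 0.2907

Final: 0.2907


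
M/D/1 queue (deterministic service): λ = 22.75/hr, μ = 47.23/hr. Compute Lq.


ρ = 22.75/47.23 = 0.4817
M/D/1: Lq = ρ²/(2(1−ρ)) = 0.2320/(2·0.5183) = 0.22382

Final: 0.22382


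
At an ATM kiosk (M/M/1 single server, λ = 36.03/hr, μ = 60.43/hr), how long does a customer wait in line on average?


ρ = 36.03/60.43 = 0.5962
Wq = ρ/(μ−λ) = 0.5962/(60.43 − 36.03) = 0.5962/24.40 = 0.02444 hr

Final: 0.02444 hr


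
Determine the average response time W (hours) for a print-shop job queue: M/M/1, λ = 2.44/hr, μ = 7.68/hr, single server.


W = 1/(μ−λ) = 1/(7.68 − 2.44) = 1/5.24 = 0.1908 hr

Final: 0.1908 hr


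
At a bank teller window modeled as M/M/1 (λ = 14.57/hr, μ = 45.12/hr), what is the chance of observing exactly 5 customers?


ρ = 14.57/45.12 = 0.3229
P_n = (1−ρ)·ρ^n = (1 − 0.3229)·0.3229^5 = 0.6771·0.003511 = 0.002377

Final: 0.002377


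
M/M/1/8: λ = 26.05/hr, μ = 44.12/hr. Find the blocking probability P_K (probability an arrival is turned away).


ρ = λ/μ = 26.05/44.12 = 0.5904
P_K = (1−ρ)ρ^K/(1−ρ^(K+1)) = (0.4096·0.014770)/(1 − 0.008721)
= 0.006049/0.991279 = 0.006102

Final: 0.006102


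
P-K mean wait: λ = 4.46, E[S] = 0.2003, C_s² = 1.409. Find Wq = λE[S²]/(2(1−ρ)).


ρ = λ·E[S] = 4.46·0.2003 = 0.8933
E[S²] = E[S]²(1+C_s²) = 0.2003²·(1+1.409) = 0.096649
Wq = λ·E[S²]/(2(1−ρ)) = 4.46·0.096649/(2·0.1067) = 2.02066 hr

Final: 2.02066 hr


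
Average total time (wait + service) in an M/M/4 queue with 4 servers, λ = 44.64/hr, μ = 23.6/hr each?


a = 1.8915; ρ = 0.4729; P₀ = 0.146622
Lq = P₀·a^c·ρ/(c!(1−ρ)²) = 0.13310
Wq = Lq/λ = 0.13310/44.64 = 0.002982 hr
W = Wq + 1/μ = 0.002982 + 0.04237 = 0.04535 hr

Final: 0.04535 hr


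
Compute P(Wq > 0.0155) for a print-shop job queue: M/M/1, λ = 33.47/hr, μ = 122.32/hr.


ρ = 33.47/122.32 = 0.2736
P(Wq > t) = ρ·e^{−(μ−λ)t} = 0.2736·e^{−1.3772}
= 0.2736·0.252290 = 0.069033

Final: 0.069033


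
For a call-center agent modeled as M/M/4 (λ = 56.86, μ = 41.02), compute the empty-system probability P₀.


a = λ/μ = 56.86/41.02 = 1.3862; ρ = a/c = 0.3465
Σ_{k=0}^{3} a^k/k! (terms k=0..3) = 1.00000 + 1.38615 + 0.96071 + 0.44390 = 3.79076
Tail: a^4/(4!(1−ρ)) = 3.69186/(24·0.6535) = 0.23540
P₀ = 1/(3.79076 + 0.23540) = 1/4.02616 = 0.248375

Final: 0.248375


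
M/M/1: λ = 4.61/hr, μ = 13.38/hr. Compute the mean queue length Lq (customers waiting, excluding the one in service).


ρ = 4.61/13.38 = 0.3445
Lq = ρ²/(1−ρ) = 0.1187/0.6555 = 0.1811

Final: 0.1811


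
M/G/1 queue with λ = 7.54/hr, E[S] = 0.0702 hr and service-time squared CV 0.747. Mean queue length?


ρ = λ·E[S] = 7.54·0.0702 = 0.5293
Lq = ρ²(1+C_s²)/(2(1−ρ)) = 0.2802·(1+0.747)/(2·0.4707)
= 0.2802·1.7470/0.9414 = 0.51993

Final: 0.51993


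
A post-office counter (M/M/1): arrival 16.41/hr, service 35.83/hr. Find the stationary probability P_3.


ρ = 16.41/35.83 = 0.4580
P_n = (1−ρ)·ρ^n = (1 − 0.4580)·0.4580^3 = 0.5420·0.096069 = 0.052070

Final: 0.052070


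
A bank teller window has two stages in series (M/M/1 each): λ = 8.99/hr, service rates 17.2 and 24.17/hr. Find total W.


Each node sees arrival rate λ = 8.99/hr (tandem ⇒ throughput preserved).
W₁ = 1/(μ₁−λ) = 1/(17.2−8.99) = 0.12180 hr
W₂ = 1/(μ₂−λ) = 1/(24.17−8.99) = 0.06588 hr
W_total = W₁ + W₂ = 0.12180 + 0.06588 = 0.18768 hr

Final: 0.18768 hr


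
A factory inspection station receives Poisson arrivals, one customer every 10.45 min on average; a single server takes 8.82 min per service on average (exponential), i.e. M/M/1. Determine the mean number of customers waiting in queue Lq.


λ = 60/10.45 = 5.7416 /hr
μ = 60/8.82 = 6.8027 /hr
ρ = λ/μ = 5.7416/6.8027 = 0.8440
Lq = ρ²/(1−ρ) = 0.7124/0.1560 = 4.5670

Final: 4.5670


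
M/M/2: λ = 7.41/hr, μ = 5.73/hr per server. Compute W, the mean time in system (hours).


a = 1.2932; ρ = 0.6466; P₀ = 0.214626
Lq = P₀·a^c·ρ/(c!(1−ρ)²) = 0.92912
Wq = Lq/λ = 0.92912/7.41 = 0.12539 hr
W = Wq + 1/μ = 0.12539 + 0.17452 = 0.29991 hr

Final: 0.29991 hr


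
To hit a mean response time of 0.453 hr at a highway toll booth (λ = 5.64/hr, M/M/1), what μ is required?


W = 1/(μ−λ) ⇒ μ − λ = 1/W = 1/0.453 = 2.2075
μ = λ + 1/W = 5.64 + 2.2075 = 7.8475 per hr

Final: 7.8475 /hr


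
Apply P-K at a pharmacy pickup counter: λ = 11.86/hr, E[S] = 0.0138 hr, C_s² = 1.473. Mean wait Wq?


ρ = λ·E[S] = 11.86·0.0138 = 0.1637
E[S²] = E[S]²(1+C_s²) = 0.0138²·(1+1.473) = 0.0004710
Wq = λ·E[S²]/(2(1−ρ)) = 11.86·0.0004710/(2·0.8363) = 0.003339 hr

Final: 0.003339 hr


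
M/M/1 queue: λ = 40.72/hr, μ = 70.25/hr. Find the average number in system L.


ρ = λ/μ = 40.72/70.25 = 0.5796
L = ρ/(1−ρ) = 0.5796/(1 − 0.5796) = 0.5796/0.4204 = 1.3789

Final: 1.3789


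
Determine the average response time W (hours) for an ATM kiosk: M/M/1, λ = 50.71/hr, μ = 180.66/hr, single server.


W = 1/(μ−λ) = 1/(180.66 − 50.71) = 1/129.95 = 0.007695 hr

Final: 0.007695 hr


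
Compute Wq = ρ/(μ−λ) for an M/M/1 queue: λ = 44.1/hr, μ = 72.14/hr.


ρ = 44.1/72.14 = 0.6113
Wq = ρ/(μ−λ) = 0.6113/(72.14 − 44.1) = 0.6113/28.04 = 0.02180 hr

Final: 0.02180 hr


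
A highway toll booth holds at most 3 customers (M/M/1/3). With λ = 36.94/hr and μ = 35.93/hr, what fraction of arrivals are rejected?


ρ = λ/μ = 36.94/35.93 = 1.0281
P_K = (1−ρ)ρ^K/(1−ρ^(K+1)) = (-0.02811·1.086723)/(1 − 1.117271)
= -0.030548/-0.117271 = 0.260490

Final: 0.260490


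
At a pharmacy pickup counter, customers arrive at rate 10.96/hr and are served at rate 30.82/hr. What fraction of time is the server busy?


ρ = λ/μ = 10.96/30.82 = 0.3556

Final: 0.3556


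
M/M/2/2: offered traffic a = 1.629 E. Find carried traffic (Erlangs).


B(2,1.629) = 0.335410 (Erlang-B)
Carried load = a(1 − B) = 1.629·(1 − 0.335410) = 1.629·0.664590 = 1.0826 E

Final: 1.0826 Erlangs


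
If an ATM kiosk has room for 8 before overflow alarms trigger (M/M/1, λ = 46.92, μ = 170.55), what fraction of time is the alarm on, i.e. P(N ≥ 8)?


ρ = 46.92/170.55 = 0.2751
P(N ≥ n) = ρ^n = 0.2751^8 = 0.00003281

Final: 0.00003281


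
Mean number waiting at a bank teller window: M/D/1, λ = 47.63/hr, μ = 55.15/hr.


ρ = 47.63/55.15 = 0.8636
M/D/1: Lq = ρ²/(2(1−ρ)) = 0.7459/(2·0.1364) = 2.73507

Final: 2.73507


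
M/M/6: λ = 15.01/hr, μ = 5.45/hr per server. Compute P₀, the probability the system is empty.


a = λ/μ = 15.01/5.45 = 2.7541; ρ = a/c = 0.4590
Σ_{k=0}^{5} a^k/k! (terms k=0..5) = 1.00000 + 2.75413 + 3.79261 + 3.48178 + 2.39732 + 1.32050 = 14.74634
Tail: a^6/(6!(1−ρ)) = 436.42050/(720·0.5410) = 1.12045
P₀ = 1/(14.74634 + 1.12045) = 1/15.86679 = 0.063025

Final: 0.063025


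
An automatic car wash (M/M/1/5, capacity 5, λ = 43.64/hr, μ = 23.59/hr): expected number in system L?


ρ = 43.64/23.59 = 1.8499
L = ρ[1 − (K+1)ρ^K + Kρ^(K+1)] / [(1−ρ)(1−ρ^(K+1))]
Numerator: 1.8499·(1 − 6·21.666263 + 5·40.081208) = 132.101121
Denominator: (-0.8499)·(-39.081208) = 33.216542
L = 132.101121/33.216542 = 3.9770

Final: 3.9770


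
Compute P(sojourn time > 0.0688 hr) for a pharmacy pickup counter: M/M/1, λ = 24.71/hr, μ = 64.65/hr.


W ~ Exponential(μ−λ) for M/M/1.
μ − λ = 64.65 − 24.71 = 39.9400
P(W > t) = e^{−(μ−λ)t} = e^{−2.7479} = 0.064064

Final: 0.064064


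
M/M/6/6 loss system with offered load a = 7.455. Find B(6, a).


B(c,a) = (a^c/c!) / Σ_{k=0}^{c} a^k/k!
a^6/6! = 238.425878
Σ terms (k=0..6): 1.00000 + 7.45500 + 27.78851 + 69.05445 + 128.70024 + 191.89205 + 238.42588 = 664.316136
B = 238.425878/664.316136 = 0.358904

Final: 0.358904


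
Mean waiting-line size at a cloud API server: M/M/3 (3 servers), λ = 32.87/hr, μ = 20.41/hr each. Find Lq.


a = λ/μ = 1.6105; ρ = a/3 = 0.5368
P₀ = 0.184830
Lq = P₀·a^c·ρ / (c!·(1−ρ)²) = 0.184830·4.17705·0.5368/(6·0.21453)
= 0.32199

Final: 0.32199


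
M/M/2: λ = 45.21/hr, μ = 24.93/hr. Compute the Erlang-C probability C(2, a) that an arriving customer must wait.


a = λ/μ = 1.8135; ρ = a/2 = 0.9067
P₀ = 0.048911 (from M/M/c formula)
C(c,a) = [a^c/(c!(1−ρ))]·P₀ = [3.28870/(2·0.09326)]·0.048911
= 17.63168·0.048911 = 0.862389

Final: 0.862389


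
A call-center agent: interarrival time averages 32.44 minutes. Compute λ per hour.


λ = 1/(interarrival time) in consistent units.
1 hour = 60 min, so λ = 60/32.44 = 1.8496 per hour

Final: 1.8496 /hr


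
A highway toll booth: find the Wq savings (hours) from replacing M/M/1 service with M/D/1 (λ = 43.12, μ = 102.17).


ρ = 43.12/102.17 = 0.4220
Wq(M/M/1) = ρ/(μ−λ) = 0.4220/59.05 = 0.007147 hr
Wq(M/D/1) = ρ/(2(μ−λ)) = 0.003574 hr
Savings = 0.007147 − 0.003574 = 0.003574 hr

Final: 0.003574 hr


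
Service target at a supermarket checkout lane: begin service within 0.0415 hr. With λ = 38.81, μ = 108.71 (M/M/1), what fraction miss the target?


ρ = 38.81/108.71 = 0.3570
P(Wq > t) = ρ·e^{−(μ−λ)t} = 0.3570·e^{−2.9008}
= 0.3570·0.054976 = 0.019627

Final: 0.019627


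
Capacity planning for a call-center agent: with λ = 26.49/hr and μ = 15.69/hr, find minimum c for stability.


Stability requires cμ > λ ⇔ c > λ/μ.
λ/μ = 26.49/15.69 = 1.6883
Minimum integer c = ⌊1.6883⌋ + 1 = 2
Check: 2·15.69 = 31.38 > 26.49, while 1·15.69 = 15.69 ≤ 26.49

Final: 2 servers


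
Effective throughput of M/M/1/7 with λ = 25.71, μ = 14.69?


ρ = 1.7502; P_K = (1−ρ)ρ^7/(1−ρ^8) = 0.433552
λ_eff = λ(1 − P_K) = 25.71·(1 − 0.433552) = 25.71·0.566448 = 14.5634 /hr

Final: 14.5634 /hr


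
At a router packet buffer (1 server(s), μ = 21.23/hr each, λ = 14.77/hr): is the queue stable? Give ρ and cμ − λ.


Total capacity cμ = 1·21.23 = 21.23/hr
ρ = λ/(cμ) = 14.77/21.23 = 0.6957
Stable ⇔ ρ < 1: YES
Spare capacity = cμ − λ = 21.23 − 14.77 = 6.46/hr

Final: ρ = 0.6957; stable; margin = 6.46/hr


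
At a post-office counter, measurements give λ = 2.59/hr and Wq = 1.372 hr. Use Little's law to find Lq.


Lq = λWq = 2.59·1.372 = 3.5535

Final: 3.5535


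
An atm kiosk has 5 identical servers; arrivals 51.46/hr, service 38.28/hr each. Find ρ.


ρ = λ/(cμ) = 51.46/(5·38.28) = 51.46/191.40 = 0.2689

Final: 0.2689


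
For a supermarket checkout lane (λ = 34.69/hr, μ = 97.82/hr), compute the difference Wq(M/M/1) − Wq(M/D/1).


ρ = 34.69/97.82 = 0.3546
Wq(M/M/1) = ρ/(μ−λ) = 0.3546/63.13 = 0.005617 hr
Wq(M/D/1) = ρ/(2(μ−λ)) = 0.002809 hr
Savings = 0.005617 − 0.002809 = 0.002809 hr

Final: 0.002809 hr


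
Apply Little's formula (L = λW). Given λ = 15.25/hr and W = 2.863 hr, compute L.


L = λW = 15.25·2.863 = 43.6608

Final: 43.6608


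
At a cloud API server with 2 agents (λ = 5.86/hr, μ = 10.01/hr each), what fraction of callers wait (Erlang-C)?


a = λ/μ = 0.5854; ρ = a/2 = 0.2927
P₀ = 0.547141 (from M/M/c formula)
C(c,a) = [a^c/(c!(1−ρ))]·P₀ = [0.34271/(2·0.7073)]·0.547141
= 0.24227·0.547141 = 0.132555

Final: 0.132555


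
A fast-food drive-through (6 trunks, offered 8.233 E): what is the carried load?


B(6,8.233) = 0.402236 (Erlang-B)
Carried load = a(1 − B) = 8.233·(1 − 0.402236) = 8.233·0.597764 = 4.9214 E

Final: 4.9214 Erlangs


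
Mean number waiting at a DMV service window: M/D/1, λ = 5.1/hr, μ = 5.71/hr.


ρ = 5.1/5.71 = 0.8932
M/D/1: Lq = ρ²/(2(1−ρ)) = 0.7978/(2·0.1068) = 3.73374

Final: 3.73374


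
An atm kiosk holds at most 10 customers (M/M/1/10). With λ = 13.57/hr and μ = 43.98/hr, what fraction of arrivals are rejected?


ρ = λ/μ = 13.57/43.98 = 0.3085
P_K = (1−ρ)ρ^K/(1−ρ^(K+1)) = (0.6915·0.000007821)/(1 − 0.000002413)
= 0.000005408/0.999998 = 0.000005408

Final: 0.000005408


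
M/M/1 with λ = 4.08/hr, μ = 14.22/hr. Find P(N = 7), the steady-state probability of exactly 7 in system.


ρ = 4.08/14.22 = 0.2869
P_n = (1−ρ)·ρ^n = (1 − 0.2869)·0.2869^7 = 0.7131·0.0001601 = 0.0001141

Final: 0.0001141


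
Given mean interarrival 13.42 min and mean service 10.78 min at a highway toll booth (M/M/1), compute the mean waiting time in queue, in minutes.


λ = 60/13.42 = 4.4709 /hr
μ = 60/10.78 = 5.5659 /hr
ρ = λ/μ = 4.4709/5.5659 = 0.8033
Wq = ρ/(μ−λ) = 0.8033/(5.5659−4.4709) = 0.73364 hr
In minutes: 0.73364·60 = 44.018 min

Final: 44.018 min


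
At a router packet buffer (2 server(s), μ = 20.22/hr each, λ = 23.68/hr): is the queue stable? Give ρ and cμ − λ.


Total capacity cμ = 2·20.22 = 40.44/hr
ρ = λ/(cμ) = 23.68/40.44 = 0.5856
Stable ⇔ ρ < 1: YES
Spare capacity = cμ − λ = 40.44 − 23.68 = 16.76/hr

Final: ρ = 0.5856; stable; margin = 16.76/hr


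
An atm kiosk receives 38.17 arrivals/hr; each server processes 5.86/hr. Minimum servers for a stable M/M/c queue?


Stability requires cμ > λ ⇔ c > λ/μ.
λ/μ = 38.17/5.86 = 6.5137
Minimum integer c = ⌊6.5137⌋ + 1 = 7
Check: 7·5.86 = 41.02 > 38.17, while 6·5.86 = 35.16 ≤ 38.17

Final: 7 servers


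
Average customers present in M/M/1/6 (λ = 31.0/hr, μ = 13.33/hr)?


ρ = 31.0/13.33 = 2.3256
L = ρ[1 − (K+1)ρ^K + Kρ^(K+1)] / [(1−ρ)(1−ρ^(K+1))]
Numerator: 2.3256·(1 − 7·158.193730 + 6·367.892396) = 2560.461076
Denominator: (-1.3256)·(-366.892396) = 486.345734
L = 2560.461076/486.345734 = 5.2647

Final: 5.2647


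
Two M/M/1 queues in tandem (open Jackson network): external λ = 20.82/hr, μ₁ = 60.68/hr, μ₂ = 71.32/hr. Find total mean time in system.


Each node sees arrival rate λ = 20.82/hr (tandem ⇒ throughput preserved).
W₁ = 1/(μ₁−λ) = 1/(60.68−20.82) = 0.02509 hr
W₂ = 1/(μ₂−λ) = 1/(71.32−20.82) = 0.01980 hr
W_total = W₁ + W₂ = 0.02509 + 0.01980 = 0.04489 hr

Final: 0.04489 hr


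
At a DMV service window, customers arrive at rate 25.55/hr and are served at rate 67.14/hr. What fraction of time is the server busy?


ρ = λ/μ = 25.55/67.14 = 0.3805

Final: 0.3805


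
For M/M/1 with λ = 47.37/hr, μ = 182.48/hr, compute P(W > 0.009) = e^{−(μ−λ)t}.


W ~ Exponential(μ−λ) for M/M/1.
μ − λ = 182.48 − 47.37 = 135.1100
P(W > t) = e^{−(μ−λ)t} = e^{−1.2160} = 0.296416

Final: 0.296416


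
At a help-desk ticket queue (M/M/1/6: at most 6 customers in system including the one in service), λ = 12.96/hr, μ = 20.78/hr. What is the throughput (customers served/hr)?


ρ = 0.6237; P_K = (1−ρ)ρ^6/(1−ρ^7) = 0.022991
λ_eff = λ(1 − P_K) = 12.96·(1 − 0.022991) = 12.96·0.977009 = 12.6620 /hr

Final: 12.6620 /hr


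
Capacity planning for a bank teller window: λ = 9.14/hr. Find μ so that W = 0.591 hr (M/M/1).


W = 1/(μ−λ) ⇒ μ − λ = 1/W = 1/0.591 = 1.6920
μ = λ + 1/W = 9.14 + 1.6920 = 10.8320 per hr

Final: 10.8320 /hr


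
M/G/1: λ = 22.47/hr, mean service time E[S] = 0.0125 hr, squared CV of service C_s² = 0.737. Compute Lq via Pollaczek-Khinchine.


ρ = λ·E[S] = 22.47·0.0125 = 0.2809
Lq = ρ²(1+C_s²)/(2(1−ρ)) = 0.07889·(1+0.737)/(2·0.7191)
= 0.07889·1.7370/1.4383 = 0.09528

Final: 0.09528


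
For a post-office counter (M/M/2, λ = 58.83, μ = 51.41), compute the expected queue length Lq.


a = λ/μ = 1.1443; ρ = a/2 = 0.5722
P₀ = 0.272131
Lq = P₀·a^c·ρ / (c!·(1−ρ)²) = 0.272131·1.30949·0.5722/(2·0.18304)
= 0.55695

Final: 0.55695


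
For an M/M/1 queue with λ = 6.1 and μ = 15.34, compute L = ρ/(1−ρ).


ρ = λ/μ = 6.1/15.34 = 0.3977
L = ρ/(1−ρ) = 0.3977/(1 − 0.3977) = 0.3977/0.6023 = 0.6602

Final: 0.6602


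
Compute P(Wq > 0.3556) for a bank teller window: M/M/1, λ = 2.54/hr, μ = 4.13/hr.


ρ = 2.54/4.13 = 0.6150
P(Wq > t) = ρ·e^{−(μ−λ)t} = 0.6150·e^{−0.5654}
= 0.6150·0.568131 = 0.349407

Final: 0.349407


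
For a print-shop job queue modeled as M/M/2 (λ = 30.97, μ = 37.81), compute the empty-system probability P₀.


a = λ/μ = 30.97/37.81 = 0.8191; ρ = a/c = 0.4095
Σ_{k=0}^{1} a^k/k! (terms k=0..1) = 1.00000 + 0.81910 = 1.81910
Tail: a^2/(2!(1−ρ)) = 0.67092/(2·0.5905) = 0.56814
P₀ = 1/(1.81910 + 0.56814) = 1/2.38723 = 0.418895

Final: 0.418895


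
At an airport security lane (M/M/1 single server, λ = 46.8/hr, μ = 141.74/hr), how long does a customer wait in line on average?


ρ = 46.8/141.74 = 0.3302
Wq = ρ/(μ−λ) = 0.3302/(141.74 − 46.8) = 0.3302/94.94 = 0.003478 hr

Final: 0.003478 hr


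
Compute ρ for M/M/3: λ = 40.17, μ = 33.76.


ρ = λ/(cμ) = 40.17/(3·33.76) = 40.17/101.28 = 0.3966

Final: 0.3966


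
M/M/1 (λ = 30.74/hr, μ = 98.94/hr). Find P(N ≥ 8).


ρ = 30.74/98.94 = 0.3107
P(N ≥ n) = ρ^n = 0.3107^8 = 0.00008683

Final: 0.00008683


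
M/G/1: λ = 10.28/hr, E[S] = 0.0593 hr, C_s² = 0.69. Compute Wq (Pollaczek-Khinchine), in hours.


ρ = λ·E[S] = 10.28·0.0593 = 0.6096
E[S²] = E[S]²(1+C_s²) = 0.0593²·(1+0.69) = 0.005943
Wq = λ·E[S²]/(2(1−ρ)) = 10.28·0.005943/(2·0.3904) = 0.07824 hr

Final: 0.07824 hr


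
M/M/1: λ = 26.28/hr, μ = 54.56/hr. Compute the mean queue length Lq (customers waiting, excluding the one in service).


ρ = 26.28/54.56 = 0.4817
Lq = ρ²/(1−ρ) = 0.2320/0.5183 = 0.4476

Final: 0.4476


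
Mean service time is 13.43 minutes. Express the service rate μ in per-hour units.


μ = 1/(service time) in consistent units.
1 hour = 60 min, so μ = 60/13.43 = 4.4676 per hour

Final: 4.4676 /hr


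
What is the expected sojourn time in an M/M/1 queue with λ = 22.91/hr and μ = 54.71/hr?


W = 1/(μ−λ) = 1/(54.71 − 22.91) = 1/31.80 = 0.03145 hr

Final: 0.03145 hr


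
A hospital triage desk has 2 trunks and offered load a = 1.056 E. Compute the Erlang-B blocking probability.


B(c,a) = (a^c/c!) / Σ_{k=0}^{c} a^k/k!
a^2/2! = 0.557568
Σ terms (k=0..2): 1.00000 + 1.05600 + 0.55757 = 2.613568
B = 0.557568/2.613568 = 0.213336

Final: 0.213336


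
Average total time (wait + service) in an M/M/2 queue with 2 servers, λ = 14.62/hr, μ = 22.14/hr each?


a = 0.6603; ρ = 0.3302; P₀ = 0.503565
Lq = P₀·a^c·ρ/(c!(1−ρ)²) = 0.08079
Wq = Lq/λ = 0.08079/14.62 = 0.005526 hr
W = Wq + 1/μ = 0.005526 + 0.04517 = 0.05069 hr

Final: 0.05069 hr


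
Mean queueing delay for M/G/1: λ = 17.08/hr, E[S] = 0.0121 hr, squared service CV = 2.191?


ρ = λ·E[S] = 17.08·0.0121 = 0.2067
E[S²] = E[S]²(1+C_s²) = 0.0121²·(1+2.191) = 0.0004672
Wq = λ·E[S²]/(2(1−ρ)) = 17.08·0.0004672/(2·0.7933) = 0.005029 hr

Final: 0.005029 hr


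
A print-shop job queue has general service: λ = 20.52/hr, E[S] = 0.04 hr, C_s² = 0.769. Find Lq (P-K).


ρ = λ·E[S] = 20.52·0.04 = 0.8208
Lq = ρ²(1+C_s²)/(2(1−ρ)) = 0.6737·(1+0.769)/(2·0.1792)
= 0.6737·1.7690/0.3584 = 3.32533

Final: 3.32533


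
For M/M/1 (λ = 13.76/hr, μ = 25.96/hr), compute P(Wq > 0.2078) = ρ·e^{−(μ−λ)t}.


ρ = 13.76/25.96 = 0.5300
P(Wq > t) = ρ·e^{−(μ−λ)t} = 0.5300·e^{−2.5352}
= 0.5300·0.079249 = 0.042006

Final: 0.042006


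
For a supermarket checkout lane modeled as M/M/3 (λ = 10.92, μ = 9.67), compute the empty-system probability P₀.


a = λ/μ = 10.92/9.67 = 1.1293; ρ = a/c = 0.3764
Σ_{k=0}^{2} a^k/k! (terms k=0..2) = 1.00000 + 1.12927 + 0.63762 = 2.76689
Tail: a^3/(3!(1−ρ)) = 1.44009/(6·0.6236) = 0.38490
P₀ = 1/(2.76689 + 0.38490) = 1/3.15179 = 0.317281

Final: 0.317281


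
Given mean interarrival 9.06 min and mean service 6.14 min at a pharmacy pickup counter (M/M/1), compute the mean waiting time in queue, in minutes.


λ = 60/9.06 = 6.6225 /hr
μ = 60/6.14 = 9.7720 /hr
ρ = λ/μ = 6.6225/9.7720 = 0.6777
Wq = ρ/(μ−λ) = 0.6777/(9.7720−6.6225) = 0.21518 hr
In minutes: 0.21518·60 = 12.911 min

Final: 12.911 min
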